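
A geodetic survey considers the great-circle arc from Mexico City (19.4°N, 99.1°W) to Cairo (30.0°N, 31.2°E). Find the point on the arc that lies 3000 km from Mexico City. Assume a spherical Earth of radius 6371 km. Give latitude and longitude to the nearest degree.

≈ 37°N, 75°W

Write both endpoints as unit vectors p₁, p₂ with components (cos φ cos λ, cos φ sin λ, sin φ).
The central angle between the endpoints is δ = arccos(p₁·p₂) ≈ 1.941 rad (111.2°). The total great-circle distance is δ·R ≈ 1.941 × 6371 ≈ 12369 km, so the target fraction is f = 3000/12369 ≈ 0.243.
Interpolate at f ≈ 0.243 with slerp weights a = sin((1−f)δ)/sin δ ≈ 1.067, b = sin(fδ)/sin δ ≈ 0.487.
p = a·p₁ + b·p₂ ≈ (0.201, -0.776, 0.598); φ = arcsin(p_z) ≈ 36.72°, λ = atan2(p_y, p_x) ≈ -75.45°.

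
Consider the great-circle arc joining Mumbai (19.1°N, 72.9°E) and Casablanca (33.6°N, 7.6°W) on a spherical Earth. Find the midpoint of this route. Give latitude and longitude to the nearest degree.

≈ 33°N, 36°E

The haversine formula gives a central angle δ ≈ 1.255 rad (71.9°) between the endpoints.
Interpolate at f = 1/2 with slerp weights a = sin((1−f)δ)/sin δ ≈ 0.618, b = sin(fδ)/sin δ ≈ 0.618.
p = a·p₁ + b·p₂ ≈ (0.681, 0.490, 0.544); φ = arcsin(p_z) ≈ 32.95°, λ = atan2(p_y, p_x) ≈ 35.70°.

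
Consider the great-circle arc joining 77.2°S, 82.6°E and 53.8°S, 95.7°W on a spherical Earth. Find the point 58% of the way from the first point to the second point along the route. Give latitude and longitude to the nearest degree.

From cos δ = sin φ₁ sin φ₂ + cos φ₁ cos φ₂ cos Δλ, the central angle is δ ≈ 0.855 rad (49.0°).
Interpolate at f = 0.58 with slerp weights a = sin((1−f)δ)/sin δ ≈ 0.466, b = sin(fδ)/sin δ ≈ 0.631.
p = a·p₁ + b·p₂ ≈ (-0.024, -0.268, -0.963); φ = arcsin(p_z) ≈ -74.38°, λ = atan2(p_y, p_x) ≈ -95.05°.

≈ 74°S, 95°W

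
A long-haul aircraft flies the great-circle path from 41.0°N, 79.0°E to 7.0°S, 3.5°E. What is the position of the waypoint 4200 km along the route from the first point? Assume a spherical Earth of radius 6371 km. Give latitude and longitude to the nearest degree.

Write both endpoints as unit vectors p₁, p₂ with components (cos φ cos λ, cos φ sin λ, sin φ).
The central angle between the endpoints is δ = arccos(p₁·p₂) ≈ 1.463 rad (83.8°). The total great-circle distance is δ·R ≈ 1.463 × 6371 ≈ 9321 km, so the target fraction is f = 4200/9321 ≈ 0.451.
Interpolate at f ≈ 0.451 with slerp weights a = sin((1−f)δ)/sin δ ≈ 0.724, b = sin(fδ)/sin δ ≈ 0.616.
p = a·p₁ + b·p₂ ≈ (0.715, 0.574, 0.400); φ = arcsin(p_z) ≈ 23.58°, λ = atan2(p_y, p_x) ≈ 38.76°.

≈ 24°N, 39°E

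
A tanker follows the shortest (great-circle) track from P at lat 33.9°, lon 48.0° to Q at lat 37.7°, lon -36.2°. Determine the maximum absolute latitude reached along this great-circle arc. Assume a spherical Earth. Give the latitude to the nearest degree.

≈ 44°

The great circle lies in the plane with unit normal n̂ = (p₁ × p₂)/|p₁ × p₂|.
Here n̂_z ≈ -0.715; the vertex latitude is φ_max = arccos|n̂_z| ≈ 44.3°.
Check via Clairaut: cos φ_max = |cos φ₁| · sin C = cos(33.9°)·sin(59.5°) ≈ 0.715, again giving ≈ 44.3°.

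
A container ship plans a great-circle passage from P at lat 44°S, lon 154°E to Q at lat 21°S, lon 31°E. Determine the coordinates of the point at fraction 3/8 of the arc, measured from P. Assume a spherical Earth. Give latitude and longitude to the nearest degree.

Convert each endpoint to a unit vector on the sphere (x = cos φ cos λ, y = cos φ sin λ, z = sin φ).
The central angle between the endpoints is δ = arccos(p₁·p₂) ≈ 1.688 rad (96.7°).
Interpolate at f = 3/8 with slerp weights a = sin((1−f)δ)/sin δ ≈ 0.876, b = sin(fδ)/sin δ ≈ 0.596.
p = a·p₁ + b·p₂ ≈ (-0.090, 0.563, -0.822); φ = arcsin(p_z) ≈ -55.27°, λ = atan2(p_y, p_x) ≈ 99.05°.

≈ lat 55°S, lon 99°E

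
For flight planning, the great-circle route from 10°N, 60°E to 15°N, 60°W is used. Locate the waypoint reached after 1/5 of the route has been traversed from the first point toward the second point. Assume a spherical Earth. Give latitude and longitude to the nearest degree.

≈ 18°N, 38°E

From cos δ = sin φ₁ sin φ₂ + cos φ₁ cos φ₂ cos Δλ, the central angle is δ ≈ 2.016 rad (115.5°).
Interpolate at f = 1/5 with slerp weights a = sin((1−f)δ)/sin δ ≈ 1.107, b = sin(fδ)/sin δ ≈ 0.435.
p = a·p₁ + b·p₂ ≈ (0.755, 0.580, 0.305); φ = arcsin(p_z) ≈ 17.74°, λ = atan2(p_y, p_x) ≈ 37.55°.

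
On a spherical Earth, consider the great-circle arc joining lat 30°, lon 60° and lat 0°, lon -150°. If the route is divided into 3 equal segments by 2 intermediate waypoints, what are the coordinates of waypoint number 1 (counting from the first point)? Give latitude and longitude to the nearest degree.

The haversine formula gives a central angle δ ≈ 2.419 rad (138.6°) between the endpoints.
Interpolate at f = 1/3 with slerp weights a = sin((1−f)δ)/sin δ ≈ 1.511, b = sin(fδ)/sin δ ≈ 1.091.
p = a·p₁ + b·p₂ ≈ (-0.291, 0.587, 0.755); φ = arcsin(p_z) ≈ 49.05°, λ = atan2(p_y, p_x) ≈ 116.35°.

≈ lat 49°, lon 116°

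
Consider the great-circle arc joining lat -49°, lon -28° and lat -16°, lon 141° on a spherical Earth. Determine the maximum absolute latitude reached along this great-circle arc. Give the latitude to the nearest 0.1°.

The great circle lies in the plane with unit normal n̂ = (p₁ × p₂)/|p₁ × p₂|.
Here n̂_z ≈ +0.132; the vertex latitude is φ_max = arccos|n̂_z| ≈ 82.4°.
Check via Clairaut: cos φ_max = |cos φ₁| · sin C = cos(49.0°)·sin(168.4°) ≈ 0.132, again giving ≈ 82.4°.

≈ -82.4°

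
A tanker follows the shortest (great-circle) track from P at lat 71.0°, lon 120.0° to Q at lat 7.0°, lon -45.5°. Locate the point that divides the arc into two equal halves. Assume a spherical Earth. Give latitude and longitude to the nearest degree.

Convert each endpoint to a unit vector on the sphere (x = cos φ cos λ, y = cos φ sin λ, z = sin φ).
The central angle between the endpoints is δ = arccos(p₁·p₂) ≈ 1.770 rad (101.4°).
Interpolate at f = 1/2 with slerp weights a = sin((1−f)δ)/sin δ ≈ 0.789, b = sin(fδ)/sin δ ≈ 0.789.
p = a·p₁ + b·p₂ ≈ (0.421, -0.336, 0.843); φ = arcsin(p_z) ≈ 57.41°, λ = atan2(p_y, p_x) ≈ -38.64°.

≈ lat 57°, lon -39°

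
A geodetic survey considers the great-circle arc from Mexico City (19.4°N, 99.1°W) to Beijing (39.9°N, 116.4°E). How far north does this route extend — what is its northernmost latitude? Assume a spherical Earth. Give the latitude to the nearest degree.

The great circle lies in the plane with unit normal n̂ = (p₁ × p₂)/|p₁ × p₂|.
Here n̂_z ≈ -0.453; the vertex latitude is φ_max = arccos|n̂_z| ≈ 63.0°.
Check via Clairaut: cos φ_max = |cos φ₁| · sin C = cos(19.4°)·sin(28.7°) ≈ 0.453, again giving ≈ 63.0°.

≈ 63°N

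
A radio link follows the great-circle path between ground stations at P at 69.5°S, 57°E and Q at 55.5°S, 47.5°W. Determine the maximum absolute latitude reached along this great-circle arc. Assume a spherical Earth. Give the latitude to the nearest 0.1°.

≈ 73.9°S

The great circle lies in the plane with unit normal n̂ = (p₁ × p₂)/|p₁ × p₂|.
Here n̂_z ≈ -0.278; the vertex latitude is φ_max = arccos|n̂_z| ≈ 73.9°.
Check via Clairaut: cos φ_max = |cos φ₁| · sin C = cos(69.5°)·sin(127.5°) ≈ 0.278, again giving ≈ 73.9°.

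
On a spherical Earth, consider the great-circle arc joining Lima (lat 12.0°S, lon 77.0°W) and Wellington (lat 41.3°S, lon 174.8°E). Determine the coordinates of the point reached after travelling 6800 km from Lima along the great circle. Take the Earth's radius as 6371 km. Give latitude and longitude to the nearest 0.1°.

≈ lat 44.2°S, lon 138.2°W

Convert each endpoint to a unit vector on the sphere (x = cos φ cos λ, y = cos φ sin λ, z = sin φ).
The central angle between the endpoints is δ = arccos(p₁·p₂) ≈ 1.663 rad (95.3°). The total great-circle distance is δ·R ≈ 1.663 × 6371 ≈ 10596 km, so the target fraction is f = 6800/10596 ≈ 0.642.
Interpolate at f ≈ 0.642 with slerp weights a = sin((1−f)δ)/sin δ ≈ 0.564, b = sin(fδ)/sin δ ≈ 0.880.
p = a·p₁ + b·p₂ ≈ (-0.534, -0.477, -0.698); φ = arcsin(p_z) ≈ -44.25°, λ = atan2(p_y, p_x) ≈ -138.22°.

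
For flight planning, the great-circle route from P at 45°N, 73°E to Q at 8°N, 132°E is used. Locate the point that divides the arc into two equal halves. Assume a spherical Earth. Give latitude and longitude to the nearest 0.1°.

Convert each endpoint to a unit vector on the sphere (x = cos φ cos λ, y = cos φ sin λ, z = sin φ).
The central angle between the endpoints is δ = arccos(p₁·p₂) ≈ 1.094 rad (62.7°).
Interpolate at f = 1/2 with slerp weights a = sin((1−f)δ)/sin δ ≈ 0.585, b = sin(fδ)/sin δ ≈ 0.585.
p = a·p₁ + b·p₂ ≈ (-0.267, 0.827, 0.495); φ = arcsin(p_z) ≈ 29.70°, λ = atan2(p_y, p_x) ≈ 107.89°.

≈ 29.7°N, 107.9°E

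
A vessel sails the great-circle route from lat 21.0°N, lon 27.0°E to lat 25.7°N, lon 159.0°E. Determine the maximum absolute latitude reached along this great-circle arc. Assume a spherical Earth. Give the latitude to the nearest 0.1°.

The great circle lies in the plane with unit normal n̂ = (p₁ × p₂)/|p₁ × p₂|.
Here n̂_z ≈ +0.685; the vertex latitude is φ_max = arccos|n̂_z| ≈ 46.8°.

≈ 46.8°N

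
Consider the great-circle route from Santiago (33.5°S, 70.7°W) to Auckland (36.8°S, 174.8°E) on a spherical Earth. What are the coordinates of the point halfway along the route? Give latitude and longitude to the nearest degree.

≈ 52°S, 126°W

Convert each endpoint to a unit vector on the sphere (x = cos φ cos λ, y = cos φ sin λ, z = sin φ).
The central angle between the endpoints is δ = arccos(p₁·p₂) ≈ 1.517 rad (86.9°).
Interpolate at f = 1/2 with slerp weights a = sin((1−f)δ)/sin δ ≈ 0.689, b = sin(fδ)/sin δ ≈ 0.689.
p = a·p₁ + b·p₂ ≈ (-0.359, -0.492, -0.793); φ = arcsin(p_z) ≈ -52.45°, λ = atan2(p_y, p_x) ≈ -126.14°.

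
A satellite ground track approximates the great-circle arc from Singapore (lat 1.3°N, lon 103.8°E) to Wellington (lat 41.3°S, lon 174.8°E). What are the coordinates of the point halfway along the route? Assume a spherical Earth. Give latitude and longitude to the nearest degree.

≈ lat 24°S, lon 134°E

Convert each endpoint to a unit vector on the sphere (x = cos φ cos λ, y = cos φ sin λ, z = sin φ).
The central angle between the endpoints is δ = arccos(p₁·p₂) ≈ 1.339 rad (76.7°).
Interpolate at f = 1/2 with slerp weights a = sin((1−f)δ)/sin δ ≈ 0.638, b = sin(fδ)/sin δ ≈ 0.638.
p = a·p₁ + b·p₂ ≈ (-0.629, 0.663, -0.406); φ = arcsin(p_z) ≈ -23.98°, λ = atan2(p_y, p_x) ≈ 133.52°.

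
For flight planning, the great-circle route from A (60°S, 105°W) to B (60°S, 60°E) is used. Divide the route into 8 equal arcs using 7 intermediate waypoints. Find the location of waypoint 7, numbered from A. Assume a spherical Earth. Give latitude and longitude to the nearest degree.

≈ (67°S, 57°E)

Convert each endpoint to a unit vector on the sphere (x = cos φ cos λ, y = cos φ sin λ, z = sin φ).
The central angle between the endpoints is δ = arccos(p₁·p₂) ≈ 1.037 rad (59.4°).
Interpolate at f = 7/8 with slerp weights a = sin((1−f)δ)/sin δ ≈ 0.150, b = sin(fδ)/sin δ ≈ 0.915.
p = a·p₁ + b·p₂ ≈ (0.209, 0.324, -0.923); φ = arcsin(p_z) ≈ -67.32°, λ = atan2(p_y, p_x) ≈ 57.11°.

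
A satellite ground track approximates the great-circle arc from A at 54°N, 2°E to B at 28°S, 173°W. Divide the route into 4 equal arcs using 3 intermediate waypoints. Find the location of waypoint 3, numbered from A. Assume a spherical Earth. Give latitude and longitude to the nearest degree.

Write both endpoints as unit vectors p₁, p₂ with components (cos φ cos λ, cos φ sin λ, sin φ).
The central angle between the endpoints is δ = arccos(p₁·p₂) ≈ 2.683 rad (153.7°).
Interpolate at f = 3/4 with slerp weights a = sin((1−f)δ)/sin δ ≈ 1.405, b = sin(fδ)/sin δ ≈ 2.043.
p = a·p₁ + b·p₂ ≈ (-0.965, -0.191, 0.177); φ = arcsin(p_z) ≈ 10.22°, λ = atan2(p_y, p_x) ≈ -168.81°.

≈ 10°N, 169°W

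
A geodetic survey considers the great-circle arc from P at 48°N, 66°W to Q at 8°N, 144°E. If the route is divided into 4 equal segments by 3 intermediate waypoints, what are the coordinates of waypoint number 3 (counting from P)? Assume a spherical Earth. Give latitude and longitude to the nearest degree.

The haversine formula gives a central angle δ ≈ 2.061 rad (118.1°) between the endpoints.
Interpolate at f = 3/4 with slerp weights a = sin((1−f)δ)/sin δ ≈ 0.558, b = sin(fδ)/sin δ ≈ 1.133.
p = a·p₁ + b·p₂ ≈ (-0.756, 0.318, 0.573); φ = arcsin(p_z) ≈ 34.93°, λ = atan2(p_y, p_x) ≈ 157.17°.

≈ 35°N, 157°E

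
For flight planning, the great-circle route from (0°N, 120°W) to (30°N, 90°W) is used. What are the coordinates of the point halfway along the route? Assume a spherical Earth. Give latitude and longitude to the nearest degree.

≈ (16°N, 106°W)

Convert each endpoint to a unit vector on the sphere (x = cos φ cos λ, y = cos φ sin λ, z = sin φ).
The central angle between the endpoints is δ = arccos(p₁·p₂) ≈ 0.723 rad (41.4°).
Interpolate at f = 1/2 with slerp weights a = sin((1−f)δ)/sin δ ≈ 0.535, b = sin(fδ)/sin δ ≈ 0.535.
p = a·p₁ + b·p₂ ≈ (-0.267, -0.926, 0.267); φ = arcsin(p_z) ≈ 15.50°, λ = atan2(p_y, p_x) ≈ -106.10°.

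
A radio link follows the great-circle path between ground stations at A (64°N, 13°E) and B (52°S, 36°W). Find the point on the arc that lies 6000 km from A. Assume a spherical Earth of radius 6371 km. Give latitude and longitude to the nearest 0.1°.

Convert each endpoint to a unit vector on the sphere (x = cos φ cos λ, y = cos φ sin λ, z = sin φ).
The central angle between the endpoints is δ = arccos(p₁·p₂) ≈ 2.131 rad (122.1°). The total great-circle distance is δ·R ≈ 2.131 × 6371 ≈ 13575 km, so the target fraction is f = 6000/13575 ≈ 0.442.
Interpolate at f ≈ 0.442 with slerp weights a = sin((1−f)δ)/sin δ ≈ 1.095, b = sin(fδ)/sin δ ≈ 0.954.
p = a·p₁ + b·p₂ ≈ (0.943, -0.237, 0.232); φ = arcsin(p_z) ≈ 13.44°, λ = atan2(p_y, p_x) ≈ -14.13°.

≈ (13.4°N, 14.1°W)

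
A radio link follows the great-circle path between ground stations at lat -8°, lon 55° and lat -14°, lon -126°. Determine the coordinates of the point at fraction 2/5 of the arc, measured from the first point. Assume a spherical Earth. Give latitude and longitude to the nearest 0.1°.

Write both endpoints as unit vectors p₁, p₂ with components (cos φ cos λ, cos φ sin λ, sin φ).
The central angle between the endpoints is δ = arccos(p₁·p₂) ≈ 2.757 rad (158.0°).
Interpolate at f = 2/5 with slerp weights a = sin((1−f)δ)/sin δ ≈ 2.658, b = sin(fδ)/sin δ ≈ 2.380.
p = a·p₁ + b·p₂ ≈ (0.152, 0.287, -0.946); φ = arcsin(p_z) ≈ -71.03°, λ = atan2(p_y, p_x) ≈ 62.12°.

≈ lat -71.0°, lon 62.1°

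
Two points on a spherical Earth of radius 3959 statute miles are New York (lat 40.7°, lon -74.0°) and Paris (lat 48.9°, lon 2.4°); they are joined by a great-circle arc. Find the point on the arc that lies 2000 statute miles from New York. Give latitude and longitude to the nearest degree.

Convert each endpoint to a unit vector on the sphere (x = cos φ cos λ, y = cos φ sin λ, z = sin φ).
The central angle between the endpoints is δ = arccos(p₁·p₂) ≈ 0.917 rad (52.5°). The total great-circle distance is δ·R ≈ 0.917 × 3959 ≈ 3628 mi, so the target fraction is f = 2000/3628 ≈ 0.551.
Interpolate at f ≈ 0.551 with slerp weights a = sin((1−f)δ)/sin δ ≈ 0.504, b = sin(fδ)/sin δ ≈ 0.610.
p = a·p₁ + b·p₂ ≈ (0.506, -0.350, 0.788); φ = arcsin(p_z) ≈ 52.02°, λ = atan2(p_y, p_x) ≈ -34.71°.

≈ lat 52°, lon -35°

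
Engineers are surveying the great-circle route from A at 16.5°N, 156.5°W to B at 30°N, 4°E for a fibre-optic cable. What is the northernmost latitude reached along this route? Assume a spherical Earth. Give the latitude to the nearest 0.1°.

≈ 68.8°N

The great circle lies in the plane with unit normal n̂ = (p₁ × p₂)/|p₁ × p₂|.
Here n̂_z ≈ +0.361; the vertex latitude is φ_max = arccos|n̂_z| ≈ 68.8°.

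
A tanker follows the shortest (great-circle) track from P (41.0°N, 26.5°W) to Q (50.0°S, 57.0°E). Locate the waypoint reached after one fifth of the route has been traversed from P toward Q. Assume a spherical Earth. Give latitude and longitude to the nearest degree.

Write both endpoints as unit vectors p₁, p₂ with components (cos φ cos λ, cos φ sin λ, sin φ).
The central angle between the endpoints is δ = arccos(p₁·p₂) ≈ 2.035 rad (116.6°).
Interpolate at f = 1/5 with slerp weights a = sin((1−f)δ)/sin δ ≈ 1.116, b = sin(fδ)/sin δ ≈ 0.443.
p = a·p₁ + b·p₂ ≈ (0.909, -0.137, 0.393); φ = arcsin(p_z) ≈ 23.16°, λ = atan2(p_y, p_x) ≈ -8.59°.

≈ (23°N, 9°W)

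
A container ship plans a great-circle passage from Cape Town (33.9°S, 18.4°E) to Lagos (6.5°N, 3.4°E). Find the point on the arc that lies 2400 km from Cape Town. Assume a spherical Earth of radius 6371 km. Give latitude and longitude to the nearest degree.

≈ 14°S, 10°E

Convert each endpoint to a unit vector on the sphere (x = cos φ cos λ, y = cos φ sin λ, z = sin φ).
The central angle between the endpoints is δ = arccos(p₁·p₂) ≈ 0.747 rad (42.8°). The total great-circle distance is δ·R ≈ 0.747 × 6371 ≈ 4762 km, so the target fraction is f = 2400/4762 ≈ 0.504.
Interpolate at f ≈ 0.504 with slerp weights a = sin((1−f)δ)/sin δ ≈ 0.533, b = sin(fδ)/sin δ ≈ 0.541.
p = a·p₁ + b·p₂ ≈ (0.956, 0.172, -0.236); φ = arcsin(p_z) ≈ -13.65°, λ = atan2(p_y, p_x) ≈ 10.17°.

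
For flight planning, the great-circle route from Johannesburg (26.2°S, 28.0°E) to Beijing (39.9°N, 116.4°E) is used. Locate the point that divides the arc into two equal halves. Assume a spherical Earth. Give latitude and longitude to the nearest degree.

≈ (9°N, 68°E)

Write both endpoints as unit vectors p₁, p₂ with components (cos φ cos λ, cos φ sin λ, sin φ).
The central angle between the endpoints is δ = arccos(p₁·p₂) ≈ 1.838 rad (105.3°).
Interpolate at f = 1/2 with slerp weights a = sin((1−f)δ)/sin δ ≈ 0.824, b = sin(fδ)/sin δ ≈ 0.824.
p = a·p₁ + b·p₂ ≈ (0.372, 0.914, 0.165); φ = arcsin(p_z) ≈ 9.49°, λ = atan2(p_y, p_x) ≈ 67.85°.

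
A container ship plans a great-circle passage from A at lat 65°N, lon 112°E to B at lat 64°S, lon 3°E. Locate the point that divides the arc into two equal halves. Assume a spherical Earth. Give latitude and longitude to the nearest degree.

≈ lat 1°N, lon 56°E

Convert each endpoint to a unit vector on the sphere (x = cos φ cos λ, y = cos φ sin λ, z = sin φ).
The central angle between the endpoints is δ = arccos(p₁·p₂) ≈ 2.636 rad (151.0°).
Interpolate at f = 1/2 with slerp weights a = sin((1−f)δ)/sin δ ≈ 1.999, b = sin(fδ)/sin δ ≈ 1.999.
p = a·p₁ + b·p₂ ≈ (0.559, 0.829, 0.015); φ = arcsin(p_z) ≈ 0.86°, λ = atan2(p_y, p_x) ≈ 56.03°.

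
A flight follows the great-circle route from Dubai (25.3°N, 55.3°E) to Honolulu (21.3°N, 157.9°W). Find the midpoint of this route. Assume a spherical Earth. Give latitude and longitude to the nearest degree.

Write both endpoints as unit vectors p₁, p₂ with components (cos φ cos λ, cos φ sin λ, sin φ).
The central angle between the endpoints is δ = arccos(p₁·p₂) ≈ 2.153 rad (123.3°).
Interpolate at f = 1/2 with slerp weights a = sin((1−f)δ)/sin δ ≈ 1.054, b = sin(fδ)/sin δ ≈ 1.054.
p = a·p₁ + b·p₂ ≈ (-0.367, 0.414, 0.833); φ = arcsin(p_z) ≈ 56.41°, λ = atan2(p_y, p_x) ≈ 131.59°.

≈ (56°N, 132°E)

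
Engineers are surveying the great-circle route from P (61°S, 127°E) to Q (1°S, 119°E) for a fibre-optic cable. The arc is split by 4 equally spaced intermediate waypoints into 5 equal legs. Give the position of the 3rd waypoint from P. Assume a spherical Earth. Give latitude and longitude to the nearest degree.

Write both endpoints as unit vectors p₁, p₂ with components (cos φ cos λ, cos φ sin λ, sin φ).
The central angle between the endpoints is δ = arccos(p₁·p₂) ≈ 1.053 rad (60.3°).
Interpolate at f = 3/5 with slerp weights a = sin((1−f)δ)/sin δ ≈ 0.470, b = sin(fδ)/sin δ ≈ 0.680.
p = a·p₁ + b·p₂ ≈ (-0.467, 0.776, -0.423); φ = arcsin(p_z) ≈ -25.05°, λ = atan2(p_y, p_x) ≈ 121.01°.

≈ (25°S, 121°E)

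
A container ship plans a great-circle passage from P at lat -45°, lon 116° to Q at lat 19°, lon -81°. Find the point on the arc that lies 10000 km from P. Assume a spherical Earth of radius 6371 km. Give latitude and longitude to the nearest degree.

Write both endpoints as unit vectors p₁, p₂ with components (cos φ cos λ, cos φ sin λ, sin φ).
The central angle between the endpoints is δ = arccos(p₁·p₂) ≈ 2.625 rad (150.4°). The total great-circle distance is δ·R ≈ 2.625 × 6371 ≈ 16725 km, so the target fraction is f = 10000/16725 ≈ 0.598.
Interpolate at f ≈ 0.598 with slerp weights a = sin((1−f)δ)/sin δ ≈ 1.762, b = sin(fδ)/sin δ ≈ 2.025.
p = a·p₁ + b·p₂ ≈ (-0.247, -0.771, -0.587); φ = arcsin(p_z) ≈ -35.93°, λ = atan2(p_y, p_x) ≈ -107.74°.

≈ lat -36°, lon -108°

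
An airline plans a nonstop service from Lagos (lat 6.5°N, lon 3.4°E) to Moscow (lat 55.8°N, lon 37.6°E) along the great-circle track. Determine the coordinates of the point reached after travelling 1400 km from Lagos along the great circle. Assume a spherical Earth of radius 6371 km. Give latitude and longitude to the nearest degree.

Write both endpoints as unit vectors p₁, p₂ with components (cos φ cos λ, cos φ sin λ, sin φ).
The central angle between the endpoints is δ = arccos(p₁·p₂) ≈ 0.982 rad (56.3°). The total great-circle distance is δ·R ≈ 0.982 × 6371 ≈ 6255 km, so the target fraction is f = 1400/6255 ≈ 0.224.
Interpolate at f ≈ 0.224 with slerp weights a = sin((1−f)δ)/sin δ ≈ 0.830, b = sin(fδ)/sin δ ≈ 0.262.
p = a·p₁ + b·p₂ ≈ (0.940, 0.139, 0.311); φ = arcsin(p_z) ≈ 18.11°, λ = atan2(p_y, p_x) ≈ 8.40°.

≈ lat 18°N, lon 8°E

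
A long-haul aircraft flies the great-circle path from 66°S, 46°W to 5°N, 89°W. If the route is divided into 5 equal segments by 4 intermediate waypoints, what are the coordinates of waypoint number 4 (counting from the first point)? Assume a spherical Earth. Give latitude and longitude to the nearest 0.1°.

From cos δ = sin φ₁ sin φ₂ + cos φ₁ cos φ₂ cos Δλ, the central angle is δ ≈ 1.352 rad (77.5°).
Interpolate at f = 4/5 with slerp weights a = sin((1−f)δ)/sin δ ≈ 0.274, b = sin(fδ)/sin δ ≈ 0.904.
p = a·p₁ + b·p₂ ≈ (0.093, -0.981, -0.171); φ = arcsin(p_z) ≈ -9.86°, λ = atan2(p_y, p_x) ≈ -84.58°.

≈ 9.9°S, 84.6°W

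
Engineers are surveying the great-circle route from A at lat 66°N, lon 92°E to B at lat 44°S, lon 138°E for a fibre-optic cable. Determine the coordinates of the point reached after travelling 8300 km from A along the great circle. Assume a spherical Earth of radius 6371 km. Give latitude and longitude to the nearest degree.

≈ lat 5°S, lon 126°E

The haversine formula gives a central angle δ ≈ 2.017 rad (115.6°) between the endpoints. The total great-circle distance is δ·R ≈ 2.017 × 6371 ≈ 12849 km, so the target fraction is f = 8300/12849 ≈ 0.646.
Interpolate at f ≈ 0.646 with slerp weights a = sin((1−f)δ)/sin δ ≈ 0.726, b = sin(fδ)/sin δ ≈ 1.069.
p = a·p₁ + b·p₂ ≈ (-0.582, 0.810, -0.079); φ = arcsin(p_z) ≈ -4.55°, λ = atan2(p_y, p_x) ≈ 125.70°.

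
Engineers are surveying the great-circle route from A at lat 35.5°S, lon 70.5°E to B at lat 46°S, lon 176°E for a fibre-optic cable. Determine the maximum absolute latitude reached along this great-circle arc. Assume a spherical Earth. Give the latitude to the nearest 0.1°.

≈ 55.6°S

The great circle lies in the plane with unit normal n̂ = (p₁ × p₂)/|p₁ × p₂|.
Here n̂_z ≈ +0.565; the vertex latitude is φ_max = arccos|n̂_z| ≈ 55.6°.
Check via Clairaut: cos φ_max = |cos φ₁| · sin C = cos(35.5°)·sin(136.0°) ≈ 0.565, again giving ≈ 55.6°.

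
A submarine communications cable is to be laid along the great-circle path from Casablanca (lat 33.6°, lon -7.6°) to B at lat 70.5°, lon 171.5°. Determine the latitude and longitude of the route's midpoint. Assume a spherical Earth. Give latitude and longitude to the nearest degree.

≈ lat 72°, lon -7°

Write both endpoints as unit vectors p₁, p₂ with components (cos φ cos λ, cos φ sin λ, sin φ).
The central angle between the endpoints is δ = arccos(p₁·p₂) ≈ 1.325 rad (75.9°).
Interpolate at f = 1/2 with slerp weights a = sin((1−f)δ)/sin δ ≈ 0.634, b = sin(fδ)/sin δ ≈ 0.634.
p = a·p₁ + b·p₂ ≈ (0.314, -0.039, 0.949); φ = arcsin(p_z) ≈ 71.55°, λ = atan2(p_y, p_x) ≈ -7.00°.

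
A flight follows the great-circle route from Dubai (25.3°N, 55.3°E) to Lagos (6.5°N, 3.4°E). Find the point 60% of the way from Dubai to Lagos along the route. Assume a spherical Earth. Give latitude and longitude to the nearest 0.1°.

≈ 15.6°N, 22.9°E

Convert each endpoint to a unit vector on the sphere (x = cos φ cos λ, y = cos φ sin λ, z = sin φ).
The central angle between the endpoints is δ = arccos(p₁·p₂) ≈ 0.924 rad (52.9°).
Interpolate at f = 0.60 with slerp weights a = sin((1−f)δ)/sin δ ≈ 0.453, b = sin(fδ)/sin δ ≈ 0.660.
p = a·p₁ + b·p₂ ≈ (0.887, 0.375, 0.268); φ = arcsin(p_z) ≈ 15.55°, λ = atan2(p_y, p_x) ≈ 22.93°.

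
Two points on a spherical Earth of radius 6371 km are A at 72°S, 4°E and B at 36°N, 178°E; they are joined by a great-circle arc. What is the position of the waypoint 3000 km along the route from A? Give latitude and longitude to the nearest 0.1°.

≈ 80.5°S, 160.8°E

Convert each endpoint to a unit vector on the sphere (x = cos φ cos λ, y = cos φ sin λ, z = sin φ).
The central angle between the endpoints is δ = arccos(p₁·p₂) ≈ 2.511 rad (143.9°). The total great-circle distance is δ·R ≈ 2.511 × 6371 ≈ 15997 km, so the target fraction is f = 3000/15997 ≈ 0.188.
Interpolate at f ≈ 0.188 with slerp weights a = sin((1−f)δ)/sin δ ≈ 1.513, b = sin(fδ)/sin δ ≈ 0.769.
p = a·p₁ + b·p₂ ≈ (-0.156, 0.054, -0.986); φ = arcsin(p_z) ≈ -80.50°, λ = atan2(p_y, p_x) ≈ 160.78°.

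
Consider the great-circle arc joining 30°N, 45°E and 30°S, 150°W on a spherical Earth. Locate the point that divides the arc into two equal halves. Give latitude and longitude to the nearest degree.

Convert each endpoint to a unit vector on the sphere (x = cos φ cos λ, y = cos φ sin λ, z = sin φ).
The central angle between the endpoints is δ = arccos(p₁·p₂) ≈ 2.915 rad (167.0°).
Interpolate at f = 1/2 with slerp weights a = sin((1−f)δ)/sin δ ≈ 4.423, b = sin(fδ)/sin δ ≈ 4.423.
p = a·p₁ + b·p₂ ≈ (-0.609, 0.793, 0.000); φ = arcsin(p_z) ≈ 0.00°, λ = atan2(p_y, p_x) ≈ 127.50°.

≈ 0°N, 128°E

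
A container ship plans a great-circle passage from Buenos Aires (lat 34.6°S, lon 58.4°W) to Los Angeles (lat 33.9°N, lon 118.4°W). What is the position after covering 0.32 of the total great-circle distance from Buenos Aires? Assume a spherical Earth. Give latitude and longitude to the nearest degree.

≈ lat 13°S, lon 79°W

From cos δ = sin φ₁ sin φ₂ + cos φ₁ cos φ₂ cos Δλ, the central angle is δ ≈ 1.546 rad (88.6°).
Interpolate at f = 0.32 with slerp weights a = sin((1−f)δ)/sin δ ≈ 0.868, b = sin(fδ)/sin δ ≈ 0.475.
p = a·p₁ + b·p₂ ≈ (0.187, -0.955, -0.228); φ = arcsin(p_z) ≈ -13.19°, λ = atan2(p_y, p_x) ≈ -78.93°.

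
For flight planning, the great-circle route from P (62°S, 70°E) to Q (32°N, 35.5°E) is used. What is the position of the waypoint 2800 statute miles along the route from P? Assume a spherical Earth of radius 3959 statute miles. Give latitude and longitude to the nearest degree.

Convert each endpoint to a unit vector on the sphere (x = cos φ cos λ, y = cos φ sin λ, z = sin φ).
The central angle between the endpoints is δ = arccos(p₁·p₂) ≈ 1.711 rad (98.0°). The total great-circle distance is δ·R ≈ 1.711 × 3959 ≈ 6774 mi, so the target fraction is f = 2800/6774 ≈ 0.413.
Interpolate at f ≈ 0.413 with slerp weights a = sin((1−f)δ)/sin δ ≈ 0.852, b = sin(fδ)/sin δ ≈ 0.656.
p = a·p₁ + b·p₂ ≈ (0.590, 0.699, -0.404); φ = arcsin(p_z) ≈ -23.86°, λ = atan2(p_y, p_x) ≈ 49.84°.

≈ (24°S, 50°E)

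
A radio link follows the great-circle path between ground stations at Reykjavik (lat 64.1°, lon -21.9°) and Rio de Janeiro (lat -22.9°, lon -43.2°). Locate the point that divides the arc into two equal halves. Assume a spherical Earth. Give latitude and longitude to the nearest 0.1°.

The haversine formula gives a central angle δ ≈ 1.546 rad (88.6°) between the endpoints.
Interpolate at f = 1/2 with slerp weights a = sin((1−f)δ)/sin δ ≈ 0.698, b = sin(fδ)/sin δ ≈ 0.698.
p = a·p₁ + b·p₂ ≈ (0.752, -0.554, 0.357); φ = arcsin(p_z) ≈ 20.89°, λ = atan2(p_y, p_x) ≈ -36.39°.

≈ lat 20.9°, lon -36.4°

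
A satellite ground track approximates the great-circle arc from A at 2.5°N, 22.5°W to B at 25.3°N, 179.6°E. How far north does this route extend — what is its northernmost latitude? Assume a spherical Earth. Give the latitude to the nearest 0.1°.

≈ 53.8°N

The great circle lies in the plane with unit normal n̂ = (p₁ × p₂)/|p₁ × p₂|.
Here n̂_z ≈ -0.591; the vertex latitude is φ_max = arccos|n̂_z| ≈ 53.8°.
Check via Clairaut: cos φ_max = |cos φ₁| · sin C = cos(2.5°)·sin(36.3°) ≈ 0.591, again giving ≈ 53.8°.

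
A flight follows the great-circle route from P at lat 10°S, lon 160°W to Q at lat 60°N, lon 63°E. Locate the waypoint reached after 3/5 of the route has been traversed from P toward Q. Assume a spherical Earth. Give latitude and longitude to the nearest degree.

≈ lat 54°N, lon 160°E

Write both endpoints as unit vectors p₁, p₂ with components (cos φ cos λ, cos φ sin λ, sin φ).
The central angle between the endpoints is δ = arccos(p₁·p₂) ≈ 2.107 rad (120.7°).
Interpolate at f = 3/5 with slerp weights a = sin((1−f)δ)/sin δ ≈ 0.868, b = sin(fδ)/sin δ ≈ 1.109.
p = a·p₁ + b·p₂ ≈ (-0.552, 0.202, 0.809); φ = arcsin(p_z) ≈ 54.03°, λ = atan2(p_y, p_x) ≈ 159.93°.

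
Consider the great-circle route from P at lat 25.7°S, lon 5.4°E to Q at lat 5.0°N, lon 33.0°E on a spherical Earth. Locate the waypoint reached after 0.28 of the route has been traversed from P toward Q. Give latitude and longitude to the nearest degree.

Convert each endpoint to a unit vector on the sphere (x = cos φ cos λ, y = cos φ sin λ, z = sin φ).
The central angle between the endpoints is δ = arccos(p₁·p₂) ≈ 0.711 rad (40.7°).
Interpolate at f = 0.28 with slerp weights a = sin((1−f)δ)/sin δ ≈ 0.751, b = sin(fδ)/sin δ ≈ 0.303.
p = a·p₁ + b·p₂ ≈ (0.927, 0.228, -0.299); φ = arcsin(p_z) ≈ -17.40°, λ = atan2(p_y, p_x) ≈ 13.83°.

≈ lat 17°S, lon 14°E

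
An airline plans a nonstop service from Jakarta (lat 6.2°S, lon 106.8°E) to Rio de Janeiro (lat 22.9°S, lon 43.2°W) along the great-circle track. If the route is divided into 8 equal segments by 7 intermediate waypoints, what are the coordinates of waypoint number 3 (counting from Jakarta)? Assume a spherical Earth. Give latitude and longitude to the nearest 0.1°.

≈ lat 38.9°S, lon 61.9°E

Write both endpoints as unit vectors p₁, p₂ with components (cos φ cos λ, cos φ sin λ, sin φ).
The central angle between the endpoints is δ = arccos(p₁·p₂) ≈ 2.420 rad (138.7°).
Interpolate at f = 3/8 with slerp weights a = sin((1−f)δ)/sin δ ≈ 1.512, b = sin(fδ)/sin δ ≈ 1.194.
p = a·p₁ + b·p₂ ≈ (0.367, 0.686, -0.628); φ = arcsin(p_z) ≈ -38.89°, λ = atan2(p_y, p_x) ≈ 61.86°.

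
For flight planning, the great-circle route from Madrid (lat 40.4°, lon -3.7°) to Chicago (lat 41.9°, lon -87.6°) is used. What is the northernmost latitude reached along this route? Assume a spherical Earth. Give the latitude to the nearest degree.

≈ 50°

The great circle lies in the plane with unit normal n̂ = (p₁ × p₂)/|p₁ × p₂|.
Here n̂_z ≈ -0.648; the vertex latitude is φ_max = arccos|n̂_z| ≈ 49.6°.
Check via Clairaut: cos φ_max = |cos φ₁| · sin C = cos(40.4°)·sin(58.3°) ≈ 0.648, again giving ≈ 49.6°.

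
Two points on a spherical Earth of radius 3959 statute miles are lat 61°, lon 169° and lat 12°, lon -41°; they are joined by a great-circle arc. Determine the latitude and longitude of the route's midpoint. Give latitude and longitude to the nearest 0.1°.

The haversine formula gives a central angle δ ≈ 1.802 rad (103.2°) between the endpoints.
Interpolate at f = 1/2 with slerp weights a = sin((1−f)δ)/sin δ ≈ 0.805, b = sin(fδ)/sin δ ≈ 0.805.
p = a·p₁ + b·p₂ ≈ (0.211, -0.442, 0.872); φ = arcsin(p_z) ≈ 60.65°, λ = atan2(p_y, p_x) ≈ -64.47°.

≈ lat 60.7°, lon -64.5°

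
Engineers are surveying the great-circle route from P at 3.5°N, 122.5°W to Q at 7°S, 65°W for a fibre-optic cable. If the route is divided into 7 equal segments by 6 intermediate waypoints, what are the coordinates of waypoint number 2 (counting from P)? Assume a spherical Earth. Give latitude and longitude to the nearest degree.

Convert each endpoint to a unit vector on the sphere (x = cos φ cos λ, y = cos φ sin λ, z = sin φ).
The central angle between the endpoints is δ = arccos(p₁·p₂) ≈ 1.018 rad (58.3°).
Interpolate at f = 2/7 with slerp weights a = sin((1−f)δ)/sin δ ≈ 0.781, b = sin(fδ)/sin δ ≈ 0.337.
p = a·p₁ + b·p₂ ≈ (-0.278, -0.961, 0.007); φ = arcsin(p_z) ≈ 0.38°, λ = atan2(p_y, p_x) ≈ -106.11°.

≈ 0°N, 106°W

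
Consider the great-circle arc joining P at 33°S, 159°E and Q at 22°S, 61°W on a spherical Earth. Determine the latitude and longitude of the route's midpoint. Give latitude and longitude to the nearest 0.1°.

Write both endpoints as unit vectors p₁, p₂ with components (cos φ cos λ, cos φ sin λ, sin φ).
The central angle between the endpoints is δ = arccos(p₁·p₂) ≈ 1.973 rad (113.1°).
Interpolate at f = 1/2 with slerp weights a = sin((1−f)δ)/sin δ ≈ 0.907, b = sin(fδ)/sin δ ≈ 0.907.
p = a·p₁ + b·p₂ ≈ (-0.302, -0.463, -0.833); φ = arcsin(p_z) ≈ -56.45°, λ = atan2(p_y, p_x) ≈ -123.16°.

≈ 56.4°S, 123.2°W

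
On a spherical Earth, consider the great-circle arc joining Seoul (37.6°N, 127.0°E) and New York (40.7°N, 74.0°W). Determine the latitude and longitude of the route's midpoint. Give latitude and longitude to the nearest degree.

≈ 77°N, 160°W

From cos δ = sin φ₁ sin φ₂ + cos φ₁ cos φ₂ cos Δλ, the central angle is δ ≈ 1.734 rad (99.4°).
Interpolate at f = 1/2 with slerp weights a = sin((1−f)δ)/sin δ ≈ 0.773, b = sin(fδ)/sin δ ≈ 0.773.
p = a·p₁ + b·p₂ ≈ (-0.207, -0.074, 0.976); φ = arcsin(p_z) ≈ 77.30°, λ = atan2(p_y, p_x) ≈ -160.28°.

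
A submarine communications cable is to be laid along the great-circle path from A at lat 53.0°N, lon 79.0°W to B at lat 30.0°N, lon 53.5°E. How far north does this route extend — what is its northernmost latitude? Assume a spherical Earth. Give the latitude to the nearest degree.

≈ 67°N

The great circle lies in the plane with unit normal n̂ = (p₁ × p₂)/|p₁ × p₂|.
Here n̂_z ≈ +0.385; the vertex latitude is φ_max = arccos|n̂_z| ≈ 67.4°.
Check via Clairaut: cos φ_max = |cos φ₁| · sin C = cos(53.0°)·sin(39.7°) ≈ 0.385, again giving ≈ 67.4°.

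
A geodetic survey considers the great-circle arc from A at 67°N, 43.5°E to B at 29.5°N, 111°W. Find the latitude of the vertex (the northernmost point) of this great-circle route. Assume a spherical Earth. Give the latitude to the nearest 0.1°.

The great circle lies in the plane with unit normal n̂ = (p₁ × p₂)/|p₁ × p₂|.
Here n̂_z ≈ -0.148; the vertex latitude is φ_max = arccos|n̂_z| ≈ 81.5°.
Check via Clairaut: cos φ_max = |cos φ₁| · sin C = cos(67.0°)·sin(22.3°) ≈ 0.148, again giving ≈ 81.5°.

≈ 81.5°N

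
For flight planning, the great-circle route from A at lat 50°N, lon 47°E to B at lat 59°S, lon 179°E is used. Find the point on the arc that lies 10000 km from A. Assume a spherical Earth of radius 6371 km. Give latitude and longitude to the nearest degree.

Write both endpoints as unit vectors p₁, p₂ with components (cos φ cos λ, cos φ sin λ, sin φ).
The central angle between the endpoints is δ = arccos(p₁·p₂) ≈ 2.643 rad (151.4°). The total great-circle distance is δ·R ≈ 2.643 × 6371 ≈ 16837 km, so the target fraction is f = 10000/16837 ≈ 0.594.
Interpolate at f ≈ 0.594 with slerp weights a = sin((1−f)δ)/sin δ ≈ 1.837, b = sin(fδ)/sin δ ≈ 2.090.
p = a·p₁ + b·p₂ ≈ (-0.271, 0.882, -0.385); φ = arcsin(p_z) ≈ -22.62°, λ = atan2(p_y, p_x) ≈ 107.09°.

≈ lat 23°S, lon 107°E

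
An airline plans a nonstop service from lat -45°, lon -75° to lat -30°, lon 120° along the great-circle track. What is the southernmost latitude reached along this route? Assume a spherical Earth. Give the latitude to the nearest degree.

≈ -81°

The great circle lies in the plane with unit normal n̂ = (p₁ × p₂)/|p₁ × p₂|.
Here n̂_z ≈ -0.163; the vertex latitude is φ_max = arccos|n̂_z| ≈ 80.6°.
Check via Clairaut: cos φ_max = |cos φ₁| · sin C = cos(45.0°)·sin(166.7°) ≈ 0.163, again giving ≈ 80.6°.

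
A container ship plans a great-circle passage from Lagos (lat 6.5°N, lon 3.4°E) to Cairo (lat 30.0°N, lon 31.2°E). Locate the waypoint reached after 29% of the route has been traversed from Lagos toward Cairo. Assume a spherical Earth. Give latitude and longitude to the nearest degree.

≈ lat 14°N, lon 11°E

Write both endpoints as unit vectors p₁, p₂ with components (cos φ cos λ, cos φ sin λ, sin φ).
The central angle between the endpoints is δ = arccos(p₁·p₂) ≈ 0.613 rad (35.1°).
Interpolate at f = 0.29 with slerp weights a = sin((1−f)δ)/sin δ ≈ 0.733, b = sin(fδ)/sin δ ≈ 0.307.
p = a·p₁ + b·p₂ ≈ (0.955, 0.181, 0.237); φ = arcsin(p_z) ≈ 13.69°, λ = atan2(p_y, p_x) ≈ 10.74°.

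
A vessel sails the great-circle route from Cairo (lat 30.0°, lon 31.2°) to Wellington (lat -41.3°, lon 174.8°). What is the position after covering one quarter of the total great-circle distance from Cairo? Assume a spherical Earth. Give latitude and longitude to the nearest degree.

Write both endpoints as unit vectors p₁, p₂ with components (cos φ cos λ, cos φ sin λ, sin φ).
The central angle between the endpoints is δ = arccos(p₁·p₂) ≈ 2.594 rad (148.6°).
Interpolate at f = 1/4 with slerp weights a = sin((1−f)δ)/sin δ ≈ 1.787, b = sin(fδ)/sin δ ≈ 1.160.
p = a·p₁ + b·p₂ ≈ (0.456, 0.881, 0.128); φ = arcsin(p_z) ≈ 7.36°, λ = atan2(p_y, p_x) ≈ 62.62°.

≈ lat 7°, lon 63°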